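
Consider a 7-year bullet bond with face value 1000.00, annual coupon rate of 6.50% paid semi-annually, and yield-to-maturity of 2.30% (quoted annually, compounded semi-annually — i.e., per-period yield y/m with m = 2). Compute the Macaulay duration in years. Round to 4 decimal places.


Answer: Macaulay duration = 5.8997 years

Derivation:
Coupon per period c = face * coupon_rate / m = 32.500000
Periods per year m = 2; per-period yield y/m = 0.011500
Number of cashflows N = 14
Cashflows (t years, CF_t, discount factor 1/(1+y/m)^(m*t), PV):
  t = 0.5000: CF_t = 32.500000, DF = 0.988631, PV = 32.130499
  t = 1.0000: CF_t = 32.500000, DF = 0.977391, PV = 31.765199
  t = 1.5000: CF_t = 32.500000, DF = 0.966279, PV = 31.404053
  t = 2.0000: CF_t = 32.500000, DF = 0.955293, PV = 31.047012
  t = 2.5000: CF_t = 32.500000, DF = 0.944432, PV = 30.694031
  t = 3.0000: CF_t = 32.500000, DF = 0.933694, PV = 30.345063
  t = 3.5000: CF_t = 32.500000, DF = 0.923079, PV = 30.000062
  t = 4.0000: CF_t = 32.500000, DF = 0.912584, PV = 29.658984
  t = 4.5000: CF_t = 32.500000, DF = 0.902209, PV = 29.321783
  t = 5.0000: CF_t = 32.500000, DF = 0.891951, PV = 28.988416
  t = 5.5000: CF_t = 32.500000, DF = 0.881810, PV = 28.658840
  t = 6.0000: CF_t = 32.500000, DF = 0.871785, PV = 28.333010
  t = 6.5000: CF_t = 32.500000, DF = 0.861873, PV = 28.010885
  t = 7.0000: CF_t = 1032.500000, DF = 0.852075, PV = 879.766946
Price P = sum_t PV_t = 1270.124783
Macaulay numerator sum_t t * PV_t:
  t * PV_t at t = 0.5000: 16.065250
  t * PV_t at t = 1.0000: 31.765199
  t * PV_t at t = 1.5000: 47.106079
  t * PV_t at t = 2.0000: 62.094024
  t * PV_t at t = 2.5000: 76.735077
  t * PV_t at t = 3.0000: 91.035188
  t * PV_t at t = 3.5000: 105.000217
  t * PV_t at t = 4.0000: 118.635934
  t * PV_t at t = 4.5000: 131.948024
  t * PV_t at t = 5.0000: 144.942082
  t * PV_t at t = 5.5000: 157.623618
  t * PV_t at t = 6.0000: 169.998060
  t * PV_t at t = 6.5000: 182.070752
  t * PV_t at t = 7.0000: 6158.368621
Macaulay duration D = (sum_t t * PV_t) / P = 7493.388125 / 1270.124783 = 5.899726


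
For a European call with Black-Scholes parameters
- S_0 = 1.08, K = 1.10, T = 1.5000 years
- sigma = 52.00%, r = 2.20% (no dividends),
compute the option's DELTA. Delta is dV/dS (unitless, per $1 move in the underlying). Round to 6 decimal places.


d1 = 0.3414382400; d2 = -0.2954290931
phi(d1) = 0.3763526903; exp(-qT) = 1.0000000000; exp(-rT) = 0.9675385596
N(d1) = 0.6336131543
Delta = exp(-qT) * N(d1) = 1.0000000000 * 0.6336131543 = 0.633613

Answer: Delta = 0.633613


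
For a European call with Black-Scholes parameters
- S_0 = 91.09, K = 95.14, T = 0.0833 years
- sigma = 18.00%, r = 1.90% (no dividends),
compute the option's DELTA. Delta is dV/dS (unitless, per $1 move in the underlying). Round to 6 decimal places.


d1 = -0.7809127840; d2 = -0.8328639148
phi(d1) = 0.2940954451; exp(-qT) = 1.0000000000; exp(-rT) = 0.9984185518
N(d1) = 0.2174268963
Delta = exp(-qT) * N(d1) = 1.0000000000 * 0.2174268963 = 0.217427

Answer: Delta = 0.217427


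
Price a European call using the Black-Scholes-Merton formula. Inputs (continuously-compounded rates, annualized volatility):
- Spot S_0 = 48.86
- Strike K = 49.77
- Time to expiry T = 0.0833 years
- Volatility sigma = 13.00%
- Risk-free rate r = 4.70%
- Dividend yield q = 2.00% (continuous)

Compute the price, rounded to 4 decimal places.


Answer: Price = 0.4052

Derivation:
d1 = (ln(S/K) + (r - q + 0.5*sigma^2) * T) / (sigma * sqrt(T)) = -0.41311925
d2 = d1 - sigma * sqrt(T) = -0.45063951
exp(-rT) = 0.99609255; exp(-qT) = 0.99833539
C = S_0 * exp(-qT) * N(d1) - K * exp(-rT) * N(d2)
N(d1) = 0.33975962; N(d2) = 0.32612469
C = 48.8600 * 0.99833539 * 0.33975962 - 49.7700 * 0.99609255 * 0.32612469 = 0.4052


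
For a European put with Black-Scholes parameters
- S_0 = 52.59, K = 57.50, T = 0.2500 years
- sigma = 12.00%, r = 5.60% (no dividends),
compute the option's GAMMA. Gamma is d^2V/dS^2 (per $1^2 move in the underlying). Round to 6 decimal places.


Answer: Gamma = 0.059753

Derivation:
d1 = -1.2243160034; d2 = -1.2843160034
phi(d1) = 0.1885459809; exp(-qT) = 1.0000000000; exp(-rT) = 0.9860975443
Gamma = exp(-qT) * phi(d1) / (S * sigma * sqrt(T)) = 1.0000000000 * 0.1885459809 / (52.5900 * 0.1200 * 0.5000000000) = 0.059753


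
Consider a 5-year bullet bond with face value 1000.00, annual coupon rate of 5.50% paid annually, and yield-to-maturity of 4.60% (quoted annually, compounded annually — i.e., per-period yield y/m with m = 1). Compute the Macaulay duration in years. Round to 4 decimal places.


Answer: Macaulay duration = 4.5159 years

Derivation:
Coupon per period c = face * coupon_rate / m = 55.000000
Periods per year m = 1; per-period yield y/m = 0.046000
Number of cashflows N = 5
Cashflows (t years, CF_t, discount factor 1/(1+y/m)^(m*t), PV):
  t = 1.0000: CF_t = 55.000000, DF = 0.956023, PV = 52.581262
  t = 2.0000: CF_t = 55.000000, DF = 0.913980, PV = 50.268893
  t = 3.0000: CF_t = 55.000000, DF = 0.873786, PV = 48.058215
  t = 4.0000: CF_t = 55.000000, DF = 0.835359, PV = 45.944756
  t = 5.0000: CF_t = 1055.000000, DF = 0.798623, PV = 842.546807
Price P = sum_t PV_t = 1039.399933
Macaulay numerator sum_t t * PV_t:
  t * PV_t at t = 1.0000: 52.581262
  t * PV_t at t = 2.0000: 100.537786
  t * PV_t at t = 3.0000: 144.174645
  t * PV_t at t = 4.0000: 183.779025
  t * PV_t at t = 5.0000: 4212.734034
Macaulay duration D = (sum_t t * PV_t) / P = 4693.806751 / 1039.399933 = 4.515881


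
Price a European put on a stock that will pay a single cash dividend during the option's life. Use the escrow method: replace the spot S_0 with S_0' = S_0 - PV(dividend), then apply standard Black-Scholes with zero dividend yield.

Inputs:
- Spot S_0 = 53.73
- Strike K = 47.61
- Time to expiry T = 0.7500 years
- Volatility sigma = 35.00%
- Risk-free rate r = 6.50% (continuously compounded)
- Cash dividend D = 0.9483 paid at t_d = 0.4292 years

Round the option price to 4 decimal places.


PV(D) = D * exp(-r * t_d) = 0.9483 * 0.97248756 = 0.92220995
S_0' = S_0 - PV(D) = 53.7300 - 0.92220995 = 52.80779005
d1 = (ln(S_0'/K) + (r + sigma^2/2)*T) / (sigma*sqrt(T)) = 0.65423154
d2 = d1 - sigma*sqrt(T) = 0.35112264
exp(-rT) = 0.95241920
N(-d1) = 0.25648132; N(-d2) = 0.36274817
P = K * exp(-rT) * N(-d2) - S_0' * N(-d1) = 47.6100 * 0.95241920 * 0.36274817 - 52.80779005 * 0.25648132 = 2.9045

Answer: Price = 2.9045


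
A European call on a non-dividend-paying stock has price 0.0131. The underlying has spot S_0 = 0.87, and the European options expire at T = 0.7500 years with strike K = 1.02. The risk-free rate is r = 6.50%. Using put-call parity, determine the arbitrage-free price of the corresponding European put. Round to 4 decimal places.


Put-call parity: C - P = S_0 * exp(-qT) - K * exp(-rT).
S_0 * exp(-qT) = 0.8700 * 1.00000000 = 0.87000000
K * exp(-rT) = 1.0200 * 0.95241920 = 0.97146759
P = C - S*exp(-qT) + K*exp(-rT)
P = 0.0131 - 0.87000000 + 0.97146759 = 0.1146

Answer: Put price = 0.1146


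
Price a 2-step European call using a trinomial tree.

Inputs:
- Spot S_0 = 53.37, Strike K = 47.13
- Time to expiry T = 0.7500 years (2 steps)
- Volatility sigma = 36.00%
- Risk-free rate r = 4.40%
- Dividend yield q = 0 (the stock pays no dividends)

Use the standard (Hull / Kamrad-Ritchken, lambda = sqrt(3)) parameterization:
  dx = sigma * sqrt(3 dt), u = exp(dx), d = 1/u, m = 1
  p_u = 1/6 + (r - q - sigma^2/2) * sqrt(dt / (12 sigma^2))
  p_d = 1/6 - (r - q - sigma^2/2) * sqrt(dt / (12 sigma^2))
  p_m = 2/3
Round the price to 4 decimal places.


Answer: Price = V(0,0) = 10.8820

Derivation:
dt = T/N = 0.375000; dx = sigma*sqrt(3*dt) = 0.381838
u = exp(dx) = 1.464974; d = 1/u = 0.682606
p_u = 0.156453, p_m = 0.666667, p_d = 0.176880
Discount per step: exp(-r*dt) = 0.983635
Stock lattice S(k, j) with j the centered position index:
  k=0: S(0,+0) = 53.3700
  k=1: S(1,-1) = 36.4307; S(1,+0) = 53.3700; S(1,+1) = 78.1857
  k=2: S(2,-2) = 24.8678; S(2,-1) = 36.4307; S(2,+0) = 53.3700; S(2,+1) = 78.1857; S(2,+2) = 114.5400
Terminal payoffs V(N, j) = max(S_T - K, 0):
  V(2,-2) = 0.000000; V(2,-1) = 0.000000; V(2,+0) = 6.240000; V(2,+1) = 31.055675; V(2,+2) = 67.410001
Backward induction: V(k, j) = exp(-r*dt) * [p_u * V(k+1, j+1) + p_m * V(k+1, j) + p_d * V(k+1, j-1)]
  V(1,-1) = exp(-r*dt) * [p_u*6.240000 + p_m*0.000000 + p_d*0.000000] = 0.960290
  V(1,+0) = exp(-r*dt) * [p_u*31.055675 + p_m*6.240000 + p_d*0.000000] = 8.871162
  V(1,+1) = exp(-r*dt) * [p_u*67.410001 + p_m*31.055675 + p_d*6.240000] = 31.824547
  V(0,+0) = exp(-r*dt) * [p_u*31.824547 + p_m*8.871162 + p_d*0.960290] = 10.881965


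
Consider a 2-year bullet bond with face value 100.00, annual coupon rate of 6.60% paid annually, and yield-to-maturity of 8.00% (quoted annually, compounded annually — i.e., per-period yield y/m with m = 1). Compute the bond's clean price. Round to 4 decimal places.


Coupon per period c = face * coupon_rate / m = 6.600000
Periods per year m = 1; per-period yield y/m = 0.080000
Number of cashflows N = 2
Cashflows (t years, CF_t, discount factor 1/(1+y/m)^(m*t), PV):
  t = 1.0000: CF_t = 6.600000, DF = 0.925926, PV = 6.111111
  t = 2.0000: CF_t = 106.600000, DF = 0.857339, PV = 91.392318
Price P = sum_t PV_t = 97.503429

Answer: Price = 97.5034


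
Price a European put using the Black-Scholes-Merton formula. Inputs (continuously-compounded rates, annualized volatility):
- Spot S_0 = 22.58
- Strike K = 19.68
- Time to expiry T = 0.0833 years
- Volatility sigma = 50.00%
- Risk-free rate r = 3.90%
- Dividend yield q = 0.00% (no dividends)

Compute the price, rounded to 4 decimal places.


d1 = (ln(S/K) + (r - q + 0.5*sigma^2) * T) / (sigma * sqrt(T)) = 1.04721940
d2 = d1 - sigma * sqrt(T) = 0.90291070
exp(-rT) = 0.99675657; exp(-qT) = 1.00000000
P = K * exp(-rT) * N(-d2) - S_0 * exp(-qT) * N(-d1)
N(-d1) = 0.14749920; N(-d2) = 0.18328664
P = 19.6800 * 0.99675657 * 0.18328664 - 22.5800 * 1.00000000 * 0.14749920 = 0.2648

Answer: Price = 0.2648


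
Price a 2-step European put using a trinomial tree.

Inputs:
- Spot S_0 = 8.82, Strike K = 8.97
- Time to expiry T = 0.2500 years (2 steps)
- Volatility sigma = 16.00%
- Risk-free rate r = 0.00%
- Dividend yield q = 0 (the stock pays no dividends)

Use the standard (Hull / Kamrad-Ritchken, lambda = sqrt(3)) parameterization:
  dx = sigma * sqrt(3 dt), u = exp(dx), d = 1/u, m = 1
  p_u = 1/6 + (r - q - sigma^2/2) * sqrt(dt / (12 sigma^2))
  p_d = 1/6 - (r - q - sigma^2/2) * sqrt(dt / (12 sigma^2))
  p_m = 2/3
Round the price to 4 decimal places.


Answer: Price = V(0,0) = 0.3544

Derivation:
dt = T/N = 0.125000; dx = sigma*sqrt(3*dt) = 0.097980
u = exp(dx) = 1.102940; d = 1/u = 0.906667
p_u = 0.158502, p_m = 0.666667, p_d = 0.174832
Discount per step: exp(-r*dt) = 1.000000
Stock lattice S(k, j) with j the centered position index:
  k=0: S(0,+0) = 8.8200
  k=1: S(1,-1) = 7.9968; S(1,+0) = 8.8200; S(1,+1) = 9.7279
  k=2: S(2,-2) = 7.2504; S(2,-1) = 7.9968; S(2,+0) = 8.8200; S(2,+1) = 9.7279; S(2,+2) = 10.7293
Terminal payoffs V(N, j) = max(K - S_T, 0):
  V(2,-2) = 1.719556; V(2,-1) = 0.973193; V(2,+0) = 0.150000; V(2,+1) = 0.000000; V(2,+2) = 0.000000
Backward induction: V(k, j) = exp(-r*dt) * [p_u * V(k+1, j+1) + p_m * V(k+1, j) + p_d * V(k+1, j-1)]
  V(1,-1) = exp(-r*dt) * [p_u*0.150000 + p_m*0.973193 + p_d*1.719556] = 0.973204
  V(1,+0) = exp(-r*dt) * [p_u*0.000000 + p_m*0.150000 + p_d*0.973193] = 0.270145
  V(1,+1) = exp(-r*dt) * [p_u*0.000000 + p_m*0.000000 + p_d*0.150000] = 0.026225
  V(0,+0) = exp(-r*dt) * [p_u*0.026225 + p_m*0.270145 + p_d*0.973204] = 0.354400


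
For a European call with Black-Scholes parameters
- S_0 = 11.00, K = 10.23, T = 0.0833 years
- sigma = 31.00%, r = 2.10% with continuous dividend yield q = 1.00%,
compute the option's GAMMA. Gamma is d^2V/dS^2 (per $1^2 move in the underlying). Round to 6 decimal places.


Answer: Gamma = 0.278349

Derivation:
d1 = 0.8660819513; d2 = 0.7766105592
phi(d1) = 0.2741753246; exp(-qT) = 0.9991673468; exp(-rT) = 0.9982522291
Gamma = exp(-qT) * phi(d1) / (S * sigma * sqrt(T)) = 0.9991673468 * 0.2741753246 / (11.0000 * 0.3100 * 0.2886173938) = 0.278349


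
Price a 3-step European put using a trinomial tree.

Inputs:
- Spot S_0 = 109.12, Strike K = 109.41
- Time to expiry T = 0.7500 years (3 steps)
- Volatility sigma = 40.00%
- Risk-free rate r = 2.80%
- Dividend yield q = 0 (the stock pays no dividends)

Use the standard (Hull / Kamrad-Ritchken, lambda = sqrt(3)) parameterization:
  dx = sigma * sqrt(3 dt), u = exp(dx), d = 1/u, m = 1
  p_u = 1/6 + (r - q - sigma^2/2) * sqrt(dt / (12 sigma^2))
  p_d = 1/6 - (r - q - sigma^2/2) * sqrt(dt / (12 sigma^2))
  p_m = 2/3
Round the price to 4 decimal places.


dt = T/N = 0.250000; dx = sigma*sqrt(3*dt) = 0.346410
u = exp(dx) = 1.413982; d = 1/u = 0.707222
p_u = 0.147903, p_m = 0.666667, p_d = 0.185431
Discount per step: exp(-r*dt) = 0.993024
Stock lattice S(k, j) with j the centered position index:
  k=0: S(0,+0) = 109.1200
  k=1: S(1,-1) = 77.1721; S(1,+0) = 109.1200; S(1,+1) = 154.2938
  k=2: S(2,-2) = 54.5778; S(2,-1) = 77.1721; S(2,+0) = 109.1200; S(2,+1) = 154.2938; S(2,+2) = 218.1687
  k=3: S(3,-3) = 38.5987; S(3,-2) = 54.5778; S(3,-1) = 77.1721; S(3,+0) = 109.1200; S(3,+1) = 154.2938; S(3,+2) = 218.1687; S(3,+3) = 308.4867
Terminal payoffs V(N, j) = max(K - S_T, 0):
  V(3,-3) = 70.811334; V(3,-2) = 54.832164; V(3,-1) = 32.237897; V(3,+0) = 0.290000; V(3,+1) = 0.000000; V(3,+2) = 0.000000; V(3,+3) = 0.000000
Backward induction: V(k, j) = exp(-r*dt) * [p_u * V(k+1, j+1) + p_m * V(k+1, j) + p_d * V(k+1, j-1)]
  V(2,-2) = exp(-r*dt) * [p_u*32.237897 + p_m*54.832164 + p_d*70.811334] = 54.073592
  V(2,-1) = exp(-r*dt) * [p_u*0.290000 + p_m*32.237897 + p_d*54.832164] = 31.481240
  V(2,+0) = exp(-r*dt) * [p_u*0.000000 + p_m*0.290000 + p_d*32.237897] = 6.128177
  V(2,+1) = exp(-r*dt) * [p_u*0.000000 + p_m*0.000000 + p_d*0.290000] = 0.053400
  V(2,+2) = exp(-r*dt) * [p_u*0.000000 + p_m*0.000000 + p_d*0.000000] = 0.000000
  V(1,-1) = exp(-r*dt) * [p_u*6.128177 + p_m*31.481240 + p_d*54.073592] = 31.698098
  V(1,+0) = exp(-r*dt) * [p_u*0.053400 + p_m*6.128177 + p_d*31.481240] = 9.861659
  V(1,+1) = exp(-r*dt) * [p_u*0.000000 + p_m*0.053400 + p_d*6.128177] = 1.163776
  V(0,+0) = exp(-r*dt) * [p_u*1.163776 + p_m*9.861659 + p_d*31.698098] = 12.536299

Answer: Price = V(0,0) = 12.5363


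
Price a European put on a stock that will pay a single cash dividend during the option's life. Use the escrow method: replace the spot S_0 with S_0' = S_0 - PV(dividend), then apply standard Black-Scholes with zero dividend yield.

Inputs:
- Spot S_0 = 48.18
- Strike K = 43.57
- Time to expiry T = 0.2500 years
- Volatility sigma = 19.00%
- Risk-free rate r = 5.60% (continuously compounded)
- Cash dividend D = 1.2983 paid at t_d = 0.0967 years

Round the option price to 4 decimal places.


Answer: Price = 0.4124

Derivation:
PV(D) = D * exp(-r * t_d) = 1.2983 * 0.99459944 = 1.29128845
S_0' = S_0 - PV(D) = 48.1800 - 1.29128845 = 46.88871155
d1 = (ln(S_0'/K) + (r + sigma^2/2)*T) / (sigma*sqrt(T)) = 0.96758542
d2 = d1 - sigma*sqrt(T) = 0.87258542
exp(-rT) = 0.98609754
N(-d1) = 0.16662573; N(-d2) = 0.19144455
P = K * exp(-rT) * N(-d2) - S_0' * N(-d1) = 43.5700 * 0.98609754 * 0.19144455 - 46.88871155 * 0.16662573 = 0.4124


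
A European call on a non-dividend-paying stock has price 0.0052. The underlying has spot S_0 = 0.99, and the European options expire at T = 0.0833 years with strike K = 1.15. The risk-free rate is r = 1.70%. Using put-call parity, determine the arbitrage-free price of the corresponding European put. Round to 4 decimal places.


Put-call parity: C - P = S_0 * exp(-qT) - K * exp(-rT).
S_0 * exp(-qT) = 0.9900 * 1.00000000 = 0.99000000
K * exp(-rT) = 1.1500 * 0.99858490 = 1.14837264
P = C - S*exp(-qT) + K*exp(-rT)
P = 0.0052 - 0.99000000 + 1.14837264 = 0.1636

Answer: Put price = 0.1636


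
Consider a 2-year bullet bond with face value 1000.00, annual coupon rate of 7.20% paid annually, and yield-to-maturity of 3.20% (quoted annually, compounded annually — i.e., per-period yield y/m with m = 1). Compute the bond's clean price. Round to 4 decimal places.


Coupon per period c = face * coupon_rate / m = 72.000000
Periods per year m = 1; per-period yield y/m = 0.032000
Number of cashflows N = 2
Cashflows (t years, CF_t, discount factor 1/(1+y/m)^(m*t), PV):
  t = 1.0000: CF_t = 72.000000, DF = 0.968992, PV = 69.767442
  t = 2.0000: CF_t = 1072.000000, DF = 0.938946, PV = 1006.550087
Price P = sum_t PV_t = 1076.317529

Answer: Price = 1076.3175


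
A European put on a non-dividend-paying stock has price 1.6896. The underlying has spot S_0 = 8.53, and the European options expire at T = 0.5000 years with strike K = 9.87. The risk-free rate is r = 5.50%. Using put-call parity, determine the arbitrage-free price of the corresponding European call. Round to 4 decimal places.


Answer: Call price = 0.6173

Derivation:
Put-call parity: C - P = S_0 * exp(-qT) - K * exp(-rT).
S_0 * exp(-qT) = 8.5300 * 1.00000000 = 8.53000000
K * exp(-rT) = 9.8700 * 0.97287468 = 9.60227312
C = P + S*exp(-qT) - K*exp(-rT)
C = 1.6896 + 8.53000000 - 9.60227312 = 0.6173


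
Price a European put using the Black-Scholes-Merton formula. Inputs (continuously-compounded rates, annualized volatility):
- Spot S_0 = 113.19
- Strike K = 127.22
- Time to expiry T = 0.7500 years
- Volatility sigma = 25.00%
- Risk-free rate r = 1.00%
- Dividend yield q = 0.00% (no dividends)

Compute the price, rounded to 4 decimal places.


Answer: Price = 18.1436

Derivation:
d1 = (ln(S/K) + (r - q + 0.5*sigma^2) * T) / (sigma * sqrt(T)) = -0.39681306
d2 = d1 - sigma * sqrt(T) = -0.61331942
exp(-rT) = 0.99252805; exp(-qT) = 1.00000000
P = K * exp(-rT) * N(-d2) - S_0 * exp(-qT) * N(-d1)
N(-d1) = 0.65424734; N(-d2) = 0.73016742
P = 127.2200 * 0.99252805 * 0.73016742 - 113.1900 * 1.00000000 * 0.65424734 = 18.1436


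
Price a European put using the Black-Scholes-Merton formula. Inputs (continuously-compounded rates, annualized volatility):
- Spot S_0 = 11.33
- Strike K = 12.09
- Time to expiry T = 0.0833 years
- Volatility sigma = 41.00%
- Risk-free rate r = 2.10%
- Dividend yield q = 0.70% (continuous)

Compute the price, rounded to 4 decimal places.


Answer: Price = 1.0027

Derivation:
d1 = (ln(S/K) + (r - q + 0.5*sigma^2) * T) / (sigma * sqrt(T)) = -0.47963765
d2 = d1 - sigma * sqrt(T) = -0.59797078
exp(-rT) = 0.99825223; exp(-qT) = 0.99941707
P = K * exp(-rT) * N(-d2) - S_0 * exp(-qT) * N(-d1)
N(-d1) = 0.68425746; N(-d2) = 0.72507028
P = 12.0900 * 0.99825223 * 0.72507028 - 11.3300 * 0.99941707 * 0.68425746 = 1.0027


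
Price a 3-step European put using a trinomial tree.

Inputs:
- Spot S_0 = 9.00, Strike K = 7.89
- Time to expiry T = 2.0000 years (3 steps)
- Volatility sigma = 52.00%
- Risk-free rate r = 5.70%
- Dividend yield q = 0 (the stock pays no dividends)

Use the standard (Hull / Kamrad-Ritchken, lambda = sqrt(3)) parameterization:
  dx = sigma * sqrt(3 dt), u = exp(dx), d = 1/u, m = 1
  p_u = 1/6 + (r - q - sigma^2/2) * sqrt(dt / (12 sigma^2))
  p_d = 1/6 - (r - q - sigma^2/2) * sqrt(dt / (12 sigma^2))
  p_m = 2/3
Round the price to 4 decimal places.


Answer: Price = V(0,0) = 1.3864

Derivation:
dt = T/N = 0.666667; dx = sigma*sqrt(3*dt) = 0.735391
u = exp(dx) = 2.086298; d = 1/u = 0.479318
p_u = 0.131221, p_m = 0.666667, p_d = 0.202113
Discount per step: exp(-r*dt) = 0.962713
Stock lattice S(k, j) with j the centered position index:
  k=0: S(0,+0) = 9.0000
  k=1: S(1,-1) = 4.3139; S(1,+0) = 9.0000; S(1,+1) = 18.7767
  k=2: S(2,-2) = 2.0677; S(2,-1) = 4.3139; S(2,+0) = 9.0000; S(2,+1) = 18.7767; S(2,+2) = 39.1737
  k=3: S(3,-3) = 0.9911; S(3,-2) = 2.0677; S(3,-1) = 4.3139; S(3,+0) = 9.0000; S(3,+1) = 18.7767; S(3,+2) = 39.1737; S(3,+3) = 81.7281
Terminal payoffs V(N, j) = max(K - S_T, 0):
  V(3,-3) = 6.898909; V(3,-2) = 5.822288; V(3,-1) = 3.576138; V(3,+0) = 0.000000; V(3,+1) = 0.000000; V(3,+2) = 0.000000; V(3,+3) = 0.000000
Backward induction: V(k, j) = exp(-r*dt) * [p_u * V(k+1, j+1) + p_m * V(k+1, j) + p_d * V(k+1, j-1)]
  V(2,-2) = exp(-r*dt) * [p_u*3.576138 + p_m*5.822288 + p_d*6.898909] = 5.530926
  V(2,-1) = exp(-r*dt) * [p_u*0.000000 + p_m*3.576138 + p_d*5.822288] = 3.428077
  V(2,+0) = exp(-r*dt) * [p_u*0.000000 + p_m*0.000000 + p_d*3.576138] = 0.695832
  V(2,+1) = exp(-r*dt) * [p_u*0.000000 + p_m*0.000000 + p_d*0.000000] = 0.000000
  V(2,+2) = exp(-r*dt) * [p_u*0.000000 + p_m*0.000000 + p_d*0.000000] = 0.000000
  V(1,-1) = exp(-r*dt) * [p_u*0.695832 + p_m*3.428077 + p_d*5.530926] = 3.364260
  V(1,+0) = exp(-r*dt) * [p_u*0.000000 + p_m*0.695832 + p_d*3.428077] = 1.113614
  V(1,+1) = exp(-r*dt) * [p_u*0.000000 + p_m*0.000000 + p_d*0.695832] = 0.135393
  V(0,+0) = exp(-r*dt) * [p_u*0.135393 + p_m*1.113614 + p_d*3.364260] = 1.386437


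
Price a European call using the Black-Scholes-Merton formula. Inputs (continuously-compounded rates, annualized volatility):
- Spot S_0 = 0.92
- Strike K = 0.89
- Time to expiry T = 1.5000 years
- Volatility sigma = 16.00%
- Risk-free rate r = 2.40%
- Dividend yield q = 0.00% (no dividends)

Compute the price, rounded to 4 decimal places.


d1 = (ln(S/K) + (r - q + 0.5*sigma^2) * T) / (sigma * sqrt(T)) = 0.45087047
d2 = d1 - sigma * sqrt(T) = 0.25491129
exp(-rT) = 0.96464029; exp(-qT) = 1.00000000
C = S_0 * exp(-qT) * N(d1) - K * exp(-rT) * N(d2)
N(d1) = 0.67395855; N(d2) = 0.60060419
C = 0.9200 * 1.00000000 * 0.67395855 - 0.8900 * 0.96464029 * 0.60060419 = 0.1044

Answer: Price = 0.1044


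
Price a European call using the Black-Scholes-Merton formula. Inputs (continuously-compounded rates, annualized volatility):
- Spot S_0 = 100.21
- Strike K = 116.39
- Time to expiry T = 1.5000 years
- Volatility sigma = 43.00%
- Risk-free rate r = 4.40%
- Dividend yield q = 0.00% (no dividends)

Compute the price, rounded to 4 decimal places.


d1 = (ln(S/K) + (r - q + 0.5*sigma^2) * T) / (sigma * sqrt(T)) = 0.10442870
d2 = d1 - sigma * sqrt(T) = -0.42221159
exp(-rT) = 0.93613086; exp(-qT) = 1.00000000
C = S_0 * exp(-qT) * N(d1) - K * exp(-rT) * N(d2)
N(d1) = 0.54158543; N(d2) = 0.33643529
C = 100.2100 * 1.00000000 * 0.54158543 - 116.3900 * 0.93613086 * 0.33643529 = 17.6155

Answer: Price = 17.6155


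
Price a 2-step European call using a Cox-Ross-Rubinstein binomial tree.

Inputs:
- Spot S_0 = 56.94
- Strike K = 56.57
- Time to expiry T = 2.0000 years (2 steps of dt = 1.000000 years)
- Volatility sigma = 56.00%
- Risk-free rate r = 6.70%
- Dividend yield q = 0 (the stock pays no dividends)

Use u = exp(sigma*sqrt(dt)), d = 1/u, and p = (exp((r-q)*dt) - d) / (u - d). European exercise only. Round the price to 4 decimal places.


dt = T/N = 1.000000
u = exp(sigma*sqrt(dt)) = 1.750673; d = 1/u = 0.571209
p = (exp((r-q)*dt) - d) / (u - d) = 0.422299
Discount per step: exp(-r*dt) = 0.935195
Stock lattice S(k, i) with i counting down-moves:
  k=0: S(0,0) = 56.9400
  k=1: S(1,0) = 99.6833; S(1,1) = 32.5246
  k=2: S(2,0) = 174.5128; S(2,1) = 56.9400; S(2,2) = 18.5784
Terminal payoffs V(N, i) = max(S_T - K, 0):
  V(2,0) = 117.942798; V(2,1) = 0.370000; V(2,2) = 0.000000
Backward induction: V(k, i) = exp(-r*dt) * [p * V(k+1, i) + (1-p) * V(k+1, i+1)].
  V(1,0) = exp(-r*dt) * [p*117.942798 + (1-p)*0.370000] = 46.779300
  V(1,1) = exp(-r*dt) * [p*0.370000 + (1-p)*0.000000] = 0.146125
  V(0,0) = exp(-r*dt) * [p*46.779300 + (1-p)*0.146125] = 18.553595

Answer: Price = V(0,0) = 18.5536


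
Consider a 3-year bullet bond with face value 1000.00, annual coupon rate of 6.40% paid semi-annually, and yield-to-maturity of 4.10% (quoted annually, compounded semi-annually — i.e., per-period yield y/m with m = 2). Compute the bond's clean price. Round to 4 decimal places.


Answer: Price = 1064.3079

Derivation:
Coupon per period c = face * coupon_rate / m = 32.000000
Periods per year m = 2; per-period yield y/m = 0.020500
Number of cashflows N = 6
Cashflows (t years, CF_t, discount factor 1/(1+y/m)^(m*t), PV):
  t = 0.5000: CF_t = 32.000000, DF = 0.979912, PV = 31.357178
  t = 1.0000: CF_t = 32.000000, DF = 0.960227, PV = 30.727269
  t = 1.5000: CF_t = 32.000000, DF = 0.940938, PV = 30.110014
  t = 2.0000: CF_t = 32.000000, DF = 0.922036, PV = 29.505158
  t = 2.5000: CF_t = 32.000000, DF = 0.903514, PV = 28.912453
  t = 3.0000: CF_t = 1032.000000, DF = 0.885364, PV = 913.695830
Price P = sum_t PV_t = 1064.307901


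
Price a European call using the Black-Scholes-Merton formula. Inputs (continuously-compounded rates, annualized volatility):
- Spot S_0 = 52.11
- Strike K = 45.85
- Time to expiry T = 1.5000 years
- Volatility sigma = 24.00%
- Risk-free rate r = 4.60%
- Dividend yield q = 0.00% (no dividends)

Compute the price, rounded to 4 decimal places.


d1 = (ln(S/K) + (r - q + 0.5*sigma^2) * T) / (sigma * sqrt(T)) = 0.81711464
d2 = d1 - sigma * sqrt(T) = 0.52317587
exp(-rT) = 0.93332668; exp(-qT) = 1.00000000
C = S_0 * exp(-qT) * N(d1) - K * exp(-rT) * N(d2)
N(d1) = 0.79306854; N(d2) = 0.69957406
C = 52.1100 * 1.00000000 * 0.79306854 - 45.8500 * 0.93332668 * 0.69957406 = 11.3899

Answer: Price = 11.3899


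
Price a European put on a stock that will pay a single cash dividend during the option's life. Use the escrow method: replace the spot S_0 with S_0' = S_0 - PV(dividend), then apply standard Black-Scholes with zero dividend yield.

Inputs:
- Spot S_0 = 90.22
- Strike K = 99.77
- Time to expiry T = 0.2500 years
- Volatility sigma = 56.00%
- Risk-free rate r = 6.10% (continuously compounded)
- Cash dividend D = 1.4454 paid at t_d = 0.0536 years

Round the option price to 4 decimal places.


PV(D) = D * exp(-r * t_d) = 1.4454 * 0.99673574 = 1.44068184
S_0' = S_0 - PV(D) = 90.2200 - 1.44068184 = 88.77931816
d1 = (ln(S_0'/K) + (r + sigma^2/2)*T) / (sigma*sqrt(T)) = -0.22237078
d2 = d1 - sigma*sqrt(T) = -0.50237078
exp(-rT) = 0.98486569
N(-d1) = 0.58798737; N(-d2) = 0.69229663
P = K * exp(-rT) * N(-d2) - S_0' * N(-d1) = 99.7700 * 0.98486569 * 0.69229663 - 88.77931816 * 0.58798737 = 15.8240

Answer: Price = 15.8240


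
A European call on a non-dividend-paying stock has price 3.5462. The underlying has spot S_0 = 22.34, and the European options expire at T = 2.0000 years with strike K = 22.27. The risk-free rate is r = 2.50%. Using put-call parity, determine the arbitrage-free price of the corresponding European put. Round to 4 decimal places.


Answer: Put price = 2.3901

Derivation:
Put-call parity: C - P = S_0 * exp(-qT) - K * exp(-rT).
S_0 * exp(-qT) = 22.3400 * 1.00000000 = 22.34000000
K * exp(-rT) = 22.2700 * 0.95122942 = 21.18387928
P = C - S*exp(-qT) + K*exp(-rT)
P = 3.5462 - 22.34000000 + 21.18387928 = 2.3901


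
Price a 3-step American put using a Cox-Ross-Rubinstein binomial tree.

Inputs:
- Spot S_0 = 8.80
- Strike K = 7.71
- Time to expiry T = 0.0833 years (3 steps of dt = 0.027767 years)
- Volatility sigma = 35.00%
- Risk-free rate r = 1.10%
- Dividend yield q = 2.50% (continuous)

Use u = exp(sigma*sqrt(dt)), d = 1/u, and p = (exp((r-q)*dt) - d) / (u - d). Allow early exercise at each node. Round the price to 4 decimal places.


Answer: Price = V(0,0) = 0.0448

Derivation:
dt = T/N = 0.027767
u = exp(sigma*sqrt(dt)) = 1.060056; d = 1/u = 0.943346
p = (exp((r-q)*dt) - d) / (u - d) = 0.482094
Discount per step: exp(-r*dt) = 0.999695
Stock lattice S(k, i) with i counting down-moves:
  k=0: S(0,0) = 8.8000
  k=1: S(1,0) = 9.3285; S(1,1) = 8.3014
  k=2: S(2,0) = 9.8887; S(2,1) = 8.8000; S(2,2) = 7.8311
  k=3: S(3,0) = 10.4826; S(3,1) = 9.3285; S(3,2) = 8.3014; S(3,3) = 7.3875
Terminal payoffs V(N, i) = max(K - S_T, 0):
  V(3,0) = 0.000000; V(3,1) = 0.000000; V(3,2) = 0.000000; V(3,3) = 0.322520
Backward induction: V(k, i) = exp(-r*dt) * [p * V(k+1, i) + (1-p) * V(k+1, i+1)]; then take max(V_cont, immediate exercise) for American.
  V(2,0) = exp(-r*dt) * [p*0.000000 + (1-p)*0.000000] = 0.000000; exercise = 0.000000; V(2,0) = max -> 0.000000
  V(2,1) = exp(-r*dt) * [p*0.000000 + (1-p)*0.000000] = 0.000000; exercise = 0.000000; V(2,1) = max -> 0.000000
  V(2,2) = exp(-r*dt) * [p*0.000000 + (1-p)*0.322520] = 0.166984; exercise = 0.000000; V(2,2) = max -> 0.166984
  V(1,0) = exp(-r*dt) * [p*0.000000 + (1-p)*0.000000] = 0.000000; exercise = 0.000000; V(1,0) = max -> 0.000000
  V(1,1) = exp(-r*dt) * [p*0.000000 + (1-p)*0.166984] = 0.086456; exercise = 0.000000; V(1,1) = max -> 0.086456
  V(0,0) = exp(-r*dt) * [p*0.000000 + (1-p)*0.086456] = 0.044762; exercise = 0.000000; V(0,0) = max -> 0.044762


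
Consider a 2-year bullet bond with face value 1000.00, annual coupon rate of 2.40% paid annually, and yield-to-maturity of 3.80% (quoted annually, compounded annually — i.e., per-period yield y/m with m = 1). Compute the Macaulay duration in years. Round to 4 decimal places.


Answer: Macaulay duration = 1.9762 years

Derivation:
Coupon per period c = face * coupon_rate / m = 24.000000
Periods per year m = 1; per-period yield y/m = 0.038000
Number of cashflows N = 2
Cashflows (t years, CF_t, discount factor 1/(1+y/m)^(m*t), PV):
  t = 1.0000: CF_t = 24.000000, DF = 0.963391, PV = 23.121387
  t = 2.0000: CF_t = 1024.000000, DF = 0.928122, PV = 950.397422
Price P = sum_t PV_t = 973.518809
Macaulay numerator sum_t t * PV_t:
  t * PV_t at t = 1.0000: 23.121387
  t * PV_t at t = 2.0000: 1900.794844
Macaulay duration D = (sum_t t * PV_t) / P = 1923.916231 / 973.518809 = 1.976250


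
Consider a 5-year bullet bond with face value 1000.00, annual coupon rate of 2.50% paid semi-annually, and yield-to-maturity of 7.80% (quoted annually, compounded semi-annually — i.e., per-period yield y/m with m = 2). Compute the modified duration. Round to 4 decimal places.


Answer: Modified duration = 4.5112

Derivation:
Coupon per period c = face * coupon_rate / m = 12.500000
Periods per year m = 2; per-period yield y/m = 0.039000
Number of cashflows N = 10
Cashflows (t years, CF_t, discount factor 1/(1+y/m)^(m*t), PV):
  t = 0.5000: CF_t = 12.500000, DF = 0.962464, PV = 12.030799
  t = 1.0000: CF_t = 12.500000, DF = 0.926337, PV = 11.579210
  t = 1.5000: CF_t = 12.500000, DF = 0.891566, PV = 11.144571
  t = 2.0000: CF_t = 12.500000, DF = 0.858100, PV = 10.726248
  t = 2.5000: CF_t = 12.500000, DF = 0.825890, PV = 10.323626
  t = 3.0000: CF_t = 12.500000, DF = 0.794889, PV = 9.936118
  t = 3.5000: CF_t = 12.500000, DF = 0.765052, PV = 9.563155
  t = 4.0000: CF_t = 12.500000, DF = 0.736335, PV = 9.204191
  t = 4.5000: CF_t = 12.500000, DF = 0.708696, PV = 8.858702
  t = 5.0000: CF_t = 1012.500000, DF = 0.682094, PV = 690.620644
Price P = sum_t PV_t = 783.987264
First compute Macaulay numerator sum_t t * PV_t:
  t * PV_t at t = 0.5000: 6.015399
  t * PV_t at t = 1.0000: 11.579210
  t * PV_t at t = 1.5000: 16.716857
  t * PV_t at t = 2.0000: 21.452495
  t * PV_t at t = 2.5000: 25.809066
  t * PV_t at t = 3.0000: 29.808353
  t * PV_t at t = 3.5000: 33.471041
  t * PV_t at t = 4.0000: 36.816765
  t * PV_t at t = 4.5000: 39.864158
  t * PV_t at t = 5.0000: 3453.103222
Macaulay duration D = 3674.636567 / 783.987264 = 4.687113
Modified duration = D / (1 + y/m) = 4.687113 / (1 + 0.039000) = 4.511177


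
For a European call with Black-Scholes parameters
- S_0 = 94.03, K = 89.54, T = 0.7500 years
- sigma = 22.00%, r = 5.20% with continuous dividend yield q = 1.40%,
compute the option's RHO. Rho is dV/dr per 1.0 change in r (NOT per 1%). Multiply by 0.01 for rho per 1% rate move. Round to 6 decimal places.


d1 = 0.5016566439; d2 = 0.3111310551
phi(d1) = 0.3517733414; exp(-qT) = 0.9895549326; exp(-rT) = 0.9617507091
N(d2) = 0.6221495033
Rho = K*T*exp(-rT)*N(d2) = 89.5400 * 0.7500 * 0.9617507091 * 0.6221495033 = 40.182377

Answer: Rho = 40.182377


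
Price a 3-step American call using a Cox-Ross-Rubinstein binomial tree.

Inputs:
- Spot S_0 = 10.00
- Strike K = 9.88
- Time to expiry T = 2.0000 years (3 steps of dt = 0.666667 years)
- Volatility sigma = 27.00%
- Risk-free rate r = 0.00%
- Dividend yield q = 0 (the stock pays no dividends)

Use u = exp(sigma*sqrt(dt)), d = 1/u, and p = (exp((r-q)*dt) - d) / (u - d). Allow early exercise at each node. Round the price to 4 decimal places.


Answer: Price = V(0,0) = 1.6903

Derivation:
dt = T/N = 0.666667
u = exp(sigma*sqrt(dt)) = 1.246643; d = 1/u = 0.802154
p = (exp((r-q)*dt) - d) / (u - d) = 0.445109
Discount per step: exp(-r*dt) = 1.000000
Stock lattice S(k, i) with i counting down-moves:
  k=0: S(0,0) = 10.0000
  k=1: S(1,0) = 12.4664; S(1,1) = 8.0215
  k=2: S(2,0) = 15.5412; S(2,1) = 10.0000; S(2,2) = 6.4345
  k=3: S(3,0) = 19.3743; S(3,1) = 12.4664; S(3,2) = 8.0215; S(3,3) = 5.1615
Terminal payoffs V(N, i) = max(S_T - K, 0):
  V(3,0) = 9.494298; V(3,1) = 2.586427; V(3,2) = 0.000000; V(3,3) = 0.000000
Backward induction: V(k, i) = exp(-r*dt) * [p * V(k+1, i) + (1-p) * V(k+1, i+1)]; then take max(V_cont, immediate exercise) for American.
  V(2,0) = exp(-r*dt) * [p*9.494298 + (1-p)*2.586427] = 5.661180; exercise = 5.661180; V(2,0) = max -> 5.661180
  V(2,1) = exp(-r*dt) * [p*2.586427 + (1-p)*0.000000] = 1.151241; exercise = 0.120000; V(2,1) = max -> 1.151241
  V(2,2) = exp(-r*dt) * [p*0.000000 + (1-p)*0.000000] = 0.000000; exercise = 0.000000; V(2,2) = max -> 0.000000
  V(1,0) = exp(-r*dt) * [p*5.661180 + (1-p)*1.151241] = 3.158653; exercise = 2.586427; V(1,0) = max -> 3.158653
  V(1,1) = exp(-r*dt) * [p*1.151241 + (1-p)*0.000000] = 0.512427; exercise = 0.000000; V(1,1) = max -> 0.512427
  V(0,0) = exp(-r*dt) * [p*3.158653 + (1-p)*0.512427] = 1.690285; exercise = 0.120000; V(0,0) = max -> 1.690285


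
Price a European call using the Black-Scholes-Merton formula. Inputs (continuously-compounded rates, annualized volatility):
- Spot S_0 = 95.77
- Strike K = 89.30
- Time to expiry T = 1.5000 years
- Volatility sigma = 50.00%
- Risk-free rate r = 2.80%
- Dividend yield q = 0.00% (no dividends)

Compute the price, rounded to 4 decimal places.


Answer: Price = 27.2397

Derivation:
d1 = (ln(S/K) + (r - q + 0.5*sigma^2) * T) / (sigma * sqrt(T)) = 0.48899653
d2 = d1 - sigma * sqrt(T) = -0.12337591
exp(-rT) = 0.95886978; exp(-qT) = 1.00000000
C = S_0 * exp(-qT) * N(d1) - K * exp(-rT) * N(d2)
N(d1) = 0.68757792; N(d2) = 0.45090472
C = 95.7700 * 1.00000000 * 0.68757792 - 89.3000 * 0.95886978 * 0.45090472 = 27.2397


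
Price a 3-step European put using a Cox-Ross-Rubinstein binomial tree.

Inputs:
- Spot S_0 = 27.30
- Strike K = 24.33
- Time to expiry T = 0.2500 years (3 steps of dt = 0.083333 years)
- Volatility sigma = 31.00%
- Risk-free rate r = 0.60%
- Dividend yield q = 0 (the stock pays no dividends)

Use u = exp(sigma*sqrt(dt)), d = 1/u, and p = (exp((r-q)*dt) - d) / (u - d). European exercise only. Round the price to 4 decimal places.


Answer: Price = V(0,0) = 0.4843

Derivation:
dt = T/N = 0.083333
u = exp(sigma*sqrt(dt)) = 1.093616; d = 1/u = 0.914398
p = (exp((r-q)*dt) - d) / (u - d) = 0.480433
Discount per step: exp(-r*dt) = 0.999500
Stock lattice S(k, i) with i counting down-moves:
  k=0: S(0,0) = 27.3000
  k=1: S(1,0) = 29.8557; S(1,1) = 24.9631
  k=2: S(2,0) = 32.6507; S(2,1) = 27.3000; S(2,2) = 22.8262
  k=3: S(3,0) = 35.7073; S(3,1) = 29.8557; S(3,2) = 24.9631; S(3,3) = 20.8722
Terminal payoffs V(N, i) = max(K - S_T, 0):
  V(3,0) = 0.000000; V(3,1) = 0.000000; V(3,2) = 0.000000; V(3,3) = 3.457785
Backward induction: V(k, i) = exp(-r*dt) * [p * V(k+1, i) + (1-p) * V(k+1, i+1)].
  V(2,0) = exp(-r*dt) * [p*0.000000 + (1-p)*0.000000] = 0.000000
  V(2,1) = exp(-r*dt) * [p*0.000000 + (1-p)*0.000000] = 0.000000
  V(2,2) = exp(-r*dt) * [p*0.000000 + (1-p)*3.457785] = 1.795652
  V(1,0) = exp(-r*dt) * [p*0.000000 + (1-p)*0.000000] = 0.000000
  V(1,1) = exp(-r*dt) * [p*0.000000 + (1-p)*1.795652] = 0.932495
  V(0,0) = exp(-r*dt) * [p*0.000000 + (1-p)*0.932495] = 0.484251


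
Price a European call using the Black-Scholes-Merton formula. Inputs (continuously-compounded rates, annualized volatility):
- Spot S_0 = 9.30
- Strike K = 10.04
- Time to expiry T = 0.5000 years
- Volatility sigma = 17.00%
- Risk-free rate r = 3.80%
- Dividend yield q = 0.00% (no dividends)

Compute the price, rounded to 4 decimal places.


Answer: Price = 0.2350

Derivation:
d1 = (ln(S/K) + (r - q + 0.5*sigma^2) * T) / (sigma * sqrt(T)) = -0.41875458
d2 = d1 - sigma * sqrt(T) = -0.53896273
exp(-rT) = 0.98117936; exp(-qT) = 1.00000000
C = S_0 * exp(-qT) * N(d1) - K * exp(-rT) * N(d2)
N(d1) = 0.33769775; N(d2) = 0.29495629
C = 9.3000 * 1.00000000 * 0.33769775 - 10.0400 * 0.98117936 * 0.29495629 = 0.2350


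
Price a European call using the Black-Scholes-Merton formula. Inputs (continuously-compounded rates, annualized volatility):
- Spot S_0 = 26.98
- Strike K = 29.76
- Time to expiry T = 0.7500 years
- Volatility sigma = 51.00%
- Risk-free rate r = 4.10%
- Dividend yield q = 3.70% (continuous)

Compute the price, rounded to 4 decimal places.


d1 = (ln(S/K) + (r - q + 0.5*sigma^2) * T) / (sigma * sqrt(T)) = 0.00558816
d2 = d1 - sigma * sqrt(T) = -0.43608479
exp(-rT) = 0.96971797; exp(-qT) = 0.97263149
C = S_0 * exp(-qT) * N(d1) - K * exp(-rT) * N(d2)
N(d1) = 0.50222934; N(d2) = 0.33138761
C = 26.9800 * 0.97263149 * 0.50222934 - 29.7600 * 0.96971797 * 0.33138761 = 3.6158

Answer: Price = 3.6158


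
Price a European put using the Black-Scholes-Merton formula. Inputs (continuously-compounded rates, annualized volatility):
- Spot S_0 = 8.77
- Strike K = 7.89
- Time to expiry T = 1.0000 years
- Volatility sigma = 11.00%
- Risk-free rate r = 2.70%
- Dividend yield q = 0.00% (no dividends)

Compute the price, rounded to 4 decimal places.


Answer: Price = 0.0499

Derivation:
d1 = (ln(S/K) + (r - q + 0.5*sigma^2) * T) / (sigma * sqrt(T)) = 1.26173338
d2 = d1 - sigma * sqrt(T) = 1.15173338
exp(-rT) = 0.97336124; exp(-qT) = 1.00000000
P = K * exp(-rT) * N(-d2) - S_0 * exp(-qT) * N(-d1)
N(-d1) = 0.10352237; N(-d2) = 0.12471533
P = 7.8900 * 0.97336124 * 0.12471533 - 8.7700 * 1.00000000 * 0.10352237 = 0.0499


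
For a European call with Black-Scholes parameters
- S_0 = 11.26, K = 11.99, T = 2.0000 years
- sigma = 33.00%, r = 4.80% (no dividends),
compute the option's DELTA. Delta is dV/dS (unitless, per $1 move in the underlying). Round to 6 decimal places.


Answer: Delta = 0.619607

Derivation:
d1 = 0.3044494394; d2 = -0.1622410362
phi(d1) = 0.3808752963; exp(-qT) = 1.0000000000; exp(-rT) = 0.9084640161
N(d1) = 0.6196072465
Delta = exp(-qT) * N(d1) = 1.0000000000 * 0.6196072465 = 0.619607


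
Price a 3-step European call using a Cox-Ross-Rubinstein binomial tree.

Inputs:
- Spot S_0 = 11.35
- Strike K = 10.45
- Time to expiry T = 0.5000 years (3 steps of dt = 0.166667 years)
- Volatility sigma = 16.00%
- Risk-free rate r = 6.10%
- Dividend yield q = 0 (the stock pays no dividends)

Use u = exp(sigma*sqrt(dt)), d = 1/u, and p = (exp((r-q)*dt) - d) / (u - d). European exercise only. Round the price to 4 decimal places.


dt = T/N = 0.166667
u = exp(sigma*sqrt(dt)) = 1.067500; d = 1/u = 0.936768
p = (exp((r-q)*dt) - d) / (u - d) = 0.561840
Discount per step: exp(-r*dt) = 0.989885
Stock lattice S(k, i) with i counting down-moves:
  k=0: S(0,0) = 11.3500
  k=1: S(1,0) = 12.1161; S(1,1) = 10.6323
  k=2: S(2,0) = 12.9340; S(2,1) = 11.3500; S(2,2) = 9.9600
  k=3: S(3,0) = 13.8070; S(3,1) = 12.1161; S(3,2) = 10.6323; S(3,3) = 9.3302
Terminal payoffs V(N, i) = max(S_T - K, 0):
  V(3,0) = 3.357017; V(3,1) = 1.666128; V(3,2) = 0.182316; V(3,3) = 0.000000
Backward induction: V(k, i) = exp(-r*dt) * [p * V(k+1, i) + (1-p) * V(k+1, i+1)].
  V(2,0) = exp(-r*dt) * [p*3.357017 + (1-p)*1.666128] = 2.589674
  V(2,1) = exp(-r*dt) * [p*1.666128 + (1-p)*0.182316] = 1.005703
  V(2,2) = exp(-r*dt) * [p*0.182316 + (1-p)*0.000000] = 0.101396
  V(1,0) = exp(-r*dt) * [p*2.589674 + (1-p)*1.005703] = 1.876466
  V(1,1) = exp(-r*dt) * [p*1.005703 + (1-p)*0.101396] = 0.603307
  V(0,0) = exp(-r*dt) * [p*1.876466 + (1-p)*0.603307] = 1.305280

Answer: Price = V(0,0) = 1.3053


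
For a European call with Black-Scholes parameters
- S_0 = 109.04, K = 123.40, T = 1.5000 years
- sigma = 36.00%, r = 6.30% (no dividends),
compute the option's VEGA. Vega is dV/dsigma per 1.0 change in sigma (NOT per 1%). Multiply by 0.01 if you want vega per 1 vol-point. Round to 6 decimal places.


d1 = 0.1541901082; d2 = -0.2867180455
phi(d1) = 0.3942280114; exp(-qT) = 1.0000000000; exp(-rT) = 0.9098277346
Vega = S * exp(-qT) * phi(d1) * sqrt(T) = 109.0400 * 1.0000000000 * 0.3942280114 * 1.2247448714 = 52.647645

Answer: Vega = 52.647645


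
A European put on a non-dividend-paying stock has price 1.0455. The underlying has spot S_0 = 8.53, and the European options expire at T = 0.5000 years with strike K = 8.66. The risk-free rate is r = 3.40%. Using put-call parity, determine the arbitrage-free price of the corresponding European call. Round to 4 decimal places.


Answer: Call price = 1.0615

Derivation:
Put-call parity: C - P = S_0 * exp(-qT) - K * exp(-rT).
S_0 * exp(-qT) = 8.5300 * 1.00000000 = 8.53000000
K * exp(-rT) = 8.6600 * 0.98314368 = 8.51402431
C = P + S*exp(-qT) - K*exp(-rT)
C = 1.0455 + 8.53000000 - 8.51402431 = 1.0615
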